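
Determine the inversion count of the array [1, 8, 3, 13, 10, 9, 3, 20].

Finding inversions in [1, 8, 3, 13, 10, 9, 3, 20]:

(1, 2): arr[1]=8 > arr[2]=3
(1, 6): arr[1]=8 > arr[6]=3
(3, 4): arr[3]=13 > arr[4]=10
(3, 5): arr[3]=13 > arr[5]=9
(3, 6): arr[3]=13 > arr[6]=3
(4, 5): arr[4]=10 > arr[5]=9
(4, 6): arr[4]=10 > arr[6]=3
(5, 6): arr[5]=9 > arr[6]=3

Total inversions: 8

The array has 8 inversion(s): (1,2), (1,6), (3,4), (3,5), (3,6), (4,5), (4,6), (5,6). Each pair (i,j) satisfies i < j and arr[i] > arr[j].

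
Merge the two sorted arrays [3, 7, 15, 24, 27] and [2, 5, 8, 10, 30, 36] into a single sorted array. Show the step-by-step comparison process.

Merging process:

Compare 3 vs 2: take 2 from right. Merged: [2]
Compare 3 vs 5: take 3 from left. Merged: [2, 3]
Compare 7 vs 5: take 5 from right. Merged: [2, 3, 5]
Compare 7 vs 8: take 7 from left. Merged: [2, 3, 5, 7]
Compare 15 vs 8: take 8 from right. Merged: [2, 3, 5, 7, 8]
Compare 15 vs 10: take 10 from right. Merged: [2, 3, 5, 7, 8, 10]
Compare 15 vs 30: take 15 from left. Merged: [2, 3, 5, 7, 8, 10, 15]
Compare 24 vs 30: take 24 from left. Merged: [2, 3, 5, 7, 8, 10, 15, 24]
Compare 27 vs 30: take 27 from left. Merged: [2, 3, 5, 7, 8, 10, 15, 24, 27]
Append remaining from right: [30, 36]. Merged: [2, 3, 5, 7, 8, 10, 15, 24, 27, 30, 36]

Final merged array: [2, 3, 5, 7, 8, 10, 15, 24, 27, 30, 36]
Total comparisons: 9

The merged array is [2, 3, 5, 7, 8, 10, 15, 24, 27, 30, 36], requiring 9 comparisons. The merge step runs in O(n) time where n is the total number of elements.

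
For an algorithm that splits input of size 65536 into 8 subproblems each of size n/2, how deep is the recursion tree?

For divide and conquer with division factor 2:

Problem sizes at each level:
Level 0: 65536
Level 1: 32768
Level 2: 16384
Level 3: 8192
Level 4: 4096
Level 5: 2048
Level 6: 1024
Level 7: 512
Level 8: 256
Level 9: 128
Level 10: 64
Level 11: 32
Level 12: 16
Level 13: 8
Level 14: 4
Level 15: 2
Level 16: 1

The root is level 0 and the size-1 base case is level 16 (the tree spans levels 0 through 16, i.e. 17 levels counting the root), so the depth is the number of divisions: log_2(65536) = 16

The recursion tree depth is log_2(65536) = 16. At each level, the problem size is divided by 2, so it takes 16 divisions to reduce to a base case of size 1. The algorithm makes 8 recursive calls at each level.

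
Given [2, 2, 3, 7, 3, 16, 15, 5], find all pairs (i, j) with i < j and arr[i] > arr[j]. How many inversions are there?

Finding inversions in [2, 2, 3, 7, 3, 16, 15, 5]:

(3, 4): arr[3]=7 > arr[4]=3
(3, 7): arr[3]=7 > arr[7]=5
(5, 6): arr[5]=16 > arr[6]=15
(5, 7): arr[5]=16 > arr[7]=5
(6, 7): arr[6]=15 > arr[7]=5

Total inversions: 5

The array has 5 inversion(s): (3,4), (3,7), (5,6), (5,7), (6,7). Each pair (i,j) satisfies i < j and arr[i] > arr[j].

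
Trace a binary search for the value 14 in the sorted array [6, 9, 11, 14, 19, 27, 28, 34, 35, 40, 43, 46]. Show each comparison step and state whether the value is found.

Binary search for 14 in [6, 9, 11, 14, 19, 27, 28, 34, 35, 40, 43, 46]:

lo=0, hi=11, mid=5, arr[mid]=27 -> 27 > 14, search left half
lo=0, hi=4, mid=2, arr[mid]=11 -> 11 < 14, search right half
lo=3, hi=4, mid=3, arr[mid]=14 -> Found target at index 3!

Binary search finds 14 at index 3 after 3 comparisons. The search repeatedly halves the search space by comparing with the middle element.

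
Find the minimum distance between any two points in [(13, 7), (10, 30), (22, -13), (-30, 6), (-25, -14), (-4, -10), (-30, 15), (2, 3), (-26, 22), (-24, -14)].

Computing all pairwise distances among 10 points:

d((13, 7), (10, 30)) = 23.1948
d((13, 7), (22, -13)) = 21.9317
d((13, 7), (-30, 6)) = 43.0116
d((13, 7), (-25, -14)) = 43.4166
d((13, 7), (-4, -10)) = 24.0416
d((13, 7), (-30, 15)) = 43.7379
d((13, 7), (2, 3)) = 11.7047
d((13, 7), (-26, 22)) = 41.7852
d((13, 7), (-24, -14)) = 42.5441
d((10, 30), (22, -13)) = 44.643
d((10, 30), (-30, 6)) = 46.6476
d((10, 30), (-25, -14)) = 56.2228
d((10, 30), (-4, -10)) = 42.3792
d((10, 30), (-30, 15)) = 42.72
d((10, 30), (2, 3)) = 28.1603
d((10, 30), (-26, 22)) = 36.8782
d((10, 30), (-24, -14)) = 55.6058
d((22, -13), (-30, 6)) = 55.3624
d((22, -13), (-25, -14)) = 47.0106
d((22, -13), (-4, -10)) = 26.1725
d((22, -13), (-30, 15)) = 59.0593
d((22, -13), (2, 3)) = 25.6125
d((22, -13), (-26, 22)) = 59.4054
d((22, -13), (-24, -14)) = 46.0109
d((-30, 6), (-25, -14)) = 20.6155
d((-30, 6), (-4, -10)) = 30.5287
d((-30, 6), (-30, 15)) = 9.0
d((-30, 6), (2, 3)) = 32.1403
d((-30, 6), (-26, 22)) = 16.4924
d((-30, 6), (-24, -14)) = 20.8806
d((-25, -14), (-4, -10)) = 21.3776
d((-25, -14), (-30, 15)) = 29.4279
d((-25, -14), (2, 3)) = 31.9061
d((-25, -14), (-26, 22)) = 36.0139
d((-25, -14), (-24, -14)) = 1.0 <-- minimum
d((-4, -10), (-30, 15)) = 36.0694
d((-4, -10), (2, 3)) = 14.3178
d((-4, -10), (-26, 22)) = 38.833
d((-4, -10), (-24, -14)) = 20.3961
d((-30, 15), (2, 3)) = 34.176
d((-30, 15), (-26, 22)) = 8.0623
d((-30, 15), (-24, -14)) = 29.6142
d((2, 3), (-26, 22)) = 33.8378
d((2, 3), (-24, -14)) = 31.0644
d((-26, 22), (-24, -14)) = 36.0555

Closest pair: (-25, -14) and (-24, -14) with distance 1.0

The closest pair is (-25, -14) and (-24, -14) with Euclidean distance 1.0. For 10 points, brute-force pairwise comparison is shown above. For large n, the divide-and-conquer algorithm (sort by x, recurse on halves, check the dividing strip) achieves O(n log n).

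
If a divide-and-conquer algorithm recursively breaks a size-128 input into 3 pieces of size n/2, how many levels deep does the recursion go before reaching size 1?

For divide and conquer with division factor 2:

Problem sizes at each level:
Level 0: 128
Level 1: 64
Level 2: 32
Level 3: 16
Level 4: 8
Level 5: 4
Level 6: 2
Level 7: 1

The root is level 0 and the size-1 base case is level 7 (the tree spans levels 0 through 7, i.e. 8 levels counting the root), so the depth is the number of divisions: log_2(128) = 7

The recursion tree depth is log_2(128) = 7. At each level, the problem size is divided by 2, so it takes 7 divisions to reduce to a base case of size 1. The algorithm makes 3 recursive calls at each level.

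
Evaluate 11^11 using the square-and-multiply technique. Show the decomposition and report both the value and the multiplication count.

Computing 11^11 by squaring (build up from 11^1; each line after the first costs one multiplication):

11^1 = 11
11^2 = (11^1)^2 = 11^2 = 121
11^4 = (11^2)^2 = 121^2 = 14641
11^5 = 11 * 11^4 = 11 * 14641 = 161051
11^10 = (11^5)^2 = 161051^2 = 25937424601
11^11 = 11 * 11^10 = 11 * 25937424601 = 285311670611

Result: 285311670611
Multiplications needed: 5 (5 lines after 11^1)

11^11 = 285311670611. Using exponentiation by squaring, this requires 5 multiplications. The key idea: if the exponent is even, square the half-power; if odd, multiply by the base once.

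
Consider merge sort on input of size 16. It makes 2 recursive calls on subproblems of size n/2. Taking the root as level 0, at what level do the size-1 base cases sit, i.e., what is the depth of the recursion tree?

For divide and conquer with division factor 2:

Problem sizes at each level:
Level 0: 16
Level 1: 8
Level 2: 4
Level 3: 2
Level 4: 1

The root is level 0 and the size-1 base case is level 4 (the tree spans levels 0 through 4, i.e. 5 levels counting the root), so the depth is the number of divisions: log_2(16) = 4

The recursion tree depth is log_2(16) = 4. At each level, the problem size is divided by 2, so it takes 4 divisions to reduce to a base case of size 1. The algorithm makes 2 recursive calls at each level.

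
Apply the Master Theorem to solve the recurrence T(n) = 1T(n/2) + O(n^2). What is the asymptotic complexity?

Master Theorem for T(n) = 1T(n/2) + O(n^2):

a = 1, b = 2, c = 2
log_b(a) = log_2(1) = 0.0000

Case 3: c = 2 > log_2(1) = 0.0000
T(n) = O(n^2) = O(n^2)

For T(n) = 1T(n/2) + O(n^2): log_2(1) = 0.0000. This is Case 3 of the Master Theorem (c > log_b(a), work dominated by root), giving O(n^2).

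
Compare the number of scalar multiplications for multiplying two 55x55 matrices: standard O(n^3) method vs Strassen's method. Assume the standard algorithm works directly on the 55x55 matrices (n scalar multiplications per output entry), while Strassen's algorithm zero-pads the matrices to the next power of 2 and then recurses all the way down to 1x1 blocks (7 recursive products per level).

Matrix multiplication for 55x55 matrices:

Strassen's algorithm requires power-of-2 dimensions. Pad 55x55 to 64x64 (next power of 2).

Standard algorithm: 55^3 = 166375 multiplications
Strassen's algorithm: 7^(log2(64)) = 7^6 = 117649 multiplications
Savings: 166375 - 117649 = 48726 multiplications

Standard: 166375 multiplications (55^3). Strassen: 117649 multiplications (7^6, after padding to 64x64). Strassen reduces 8 recursive multiplications to 7 at each level.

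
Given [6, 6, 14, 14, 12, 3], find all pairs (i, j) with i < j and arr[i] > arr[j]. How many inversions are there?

Finding inversions in [6, 6, 14, 14, 12, 3]:

(0, 5): arr[0]=6 > arr[5]=3
(1, 5): arr[1]=6 > arr[5]=3
(2, 4): arr[2]=14 > arr[4]=12
(2, 5): arr[2]=14 > arr[5]=3
(3, 4): arr[3]=14 > arr[4]=12
(3, 5): arr[3]=14 > arr[5]=3
(4, 5): arr[4]=12 > arr[5]=3

Total inversions: 7

The array has 7 inversion(s): (0,5), (1,5), (2,4), (2,5), (3,4), (3,5), (4,5). Each pair (i,j) satisfies i < j and arr[i] > arr[j].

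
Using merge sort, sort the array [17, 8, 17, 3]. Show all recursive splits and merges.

Merge sort trace:

Split: [17, 8, 17, 3] -> [17, 8] and [17, 3]
  Split: [17, 8] -> [17] and [8]
  Merge: [17] + [8] -> [8, 17]
  Split: [17, 3] -> [17] and [3]
  Merge: [17] + [3] -> [3, 17]
Merge: [8, 17] + [3, 17] -> [3, 8, 17, 17]

Final sorted array: [3, 8, 17, 17]

The merge sort proceeds by recursively splitting the array and merging sorted halves.
After all merges, the sorted array is [3, 8, 17, 17].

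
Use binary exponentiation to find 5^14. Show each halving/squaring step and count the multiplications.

Computing 5^14 by squaring (build up from 5^1; each line after the first costs one multiplication):

5^1 = 5
5^2 = (5^1)^2 = 5^2 = 25
5^3 = 5 * 5^2 = 5 * 25 = 125
5^6 = (5^3)^2 = 125^2 = 15625
5^7 = 5 * 5^6 = 5 * 15625 = 78125
5^14 = (5^7)^2 = 78125^2 = 6103515625

Result: 6103515625
Multiplications needed: 5 (5 lines after 5^1)

5^14 = 6103515625. Using exponentiation by squaring, this requires 5 multiplications. The key idea: if the exponent is even, square the half-power; if odd, multiply by the base once.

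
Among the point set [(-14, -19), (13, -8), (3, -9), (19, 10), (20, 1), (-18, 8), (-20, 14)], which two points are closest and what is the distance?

Computing all pairwise distances among 7 points:

d((-14, -19), (13, -8)) = 29.1548
d((-14, -19), (3, -9)) = 19.7231
d((-14, -19), (19, 10)) = 43.9318
d((-14, -19), (20, 1)) = 39.4462
d((-14, -19), (-18, 8)) = 27.2947
d((-14, -19), (-20, 14)) = 33.541
d((13, -8), (3, -9)) = 10.0499
d((13, -8), (19, 10)) = 18.9737
d((13, -8), (20, 1)) = 11.4018
d((13, -8), (-18, 8)) = 34.8855
d((13, -8), (-20, 14)) = 39.6611
d((3, -9), (19, 10)) = 24.8395
d((3, -9), (20, 1)) = 19.7231
d((3, -9), (-18, 8)) = 27.0185
d((3, -9), (-20, 14)) = 32.5269
d((19, 10), (20, 1)) = 9.0554
d((19, 10), (-18, 8)) = 37.054
d((19, 10), (-20, 14)) = 39.2046
d((20, 1), (-18, 8)) = 38.6394
d((20, 1), (-20, 14)) = 42.0595
d((-18, 8), (-20, 14)) = 6.3246 <-- minimum

Closest pair: (-18, 8) and (-20, 14) with distance 6.3246

The closest pair is (-18, 8) and (-20, 14) with Euclidean distance 6.3246. For 7 points, brute-force pairwise comparison is shown above. For large n, the divide-and-conquer algorithm (sort by x, recurse on halves, check the dividing strip) achieves O(n log n).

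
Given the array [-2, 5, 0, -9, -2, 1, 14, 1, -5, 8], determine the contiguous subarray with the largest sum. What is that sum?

Using Kadane's algorithm on [-2, 5, 0, -9, -2, 1, 14, 1, -5, 8]:

Scanning through the array:
Position 1 (value 5): max_ending_here = 5, max_so_far = 5
Position 2 (value 0): max_ending_here = 5, max_so_far = 5
Position 3 (value -9): max_ending_here = -4, max_so_far = 5
Position 4 (value -2): max_ending_here = -2, max_so_far = 5
Position 5 (value 1): max_ending_here = 1, max_so_far = 5
Position 6 (value 14): max_ending_here = 15, max_so_far = 15
Position 7 (value 1): max_ending_here = 16, max_so_far = 16
Position 8 (value -5): max_ending_here = 11, max_so_far = 16
Position 9 (value 8): max_ending_here = 19, max_so_far = 19

Maximum subarray: [1, 14, 1, -5, 8]
Maximum sum: 19

The maximum subarray is [1, 14, 1, -5, 8] with sum 19. This subarray runs from index 5 to index 9.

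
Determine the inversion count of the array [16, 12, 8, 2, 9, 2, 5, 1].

Finding inversions in [16, 12, 8, 2, 9, 2, 5, 1]:

(0, 1): arr[0]=16 > arr[1]=12
(0, 2): arr[0]=16 > arr[2]=8
(0, 3): arr[0]=16 > arr[3]=2
(0, 4): arr[0]=16 > arr[4]=9
(0, 5): arr[0]=16 > arr[5]=2
(0, 6): arr[0]=16 > arr[6]=5
(0, 7): arr[0]=16 > arr[7]=1
(1, 2): arr[1]=12 > arr[2]=8
(1, 3): arr[1]=12 > arr[3]=2
(1, 4): arr[1]=12 > arr[4]=9
(1, 5): arr[1]=12 > arr[5]=2
(1, 6): arr[1]=12 > arr[6]=5
(1, 7): arr[1]=12 > arr[7]=1
(2, 3): arr[2]=8 > arr[3]=2
(2, 5): arr[2]=8 > arr[5]=2
(2, 6): arr[2]=8 > arr[6]=5
(2, 7): arr[2]=8 > arr[7]=1
(3, 7): arr[3]=2 > arr[7]=1
(4, 5): arr[4]=9 > arr[5]=2
(4, 6): arr[4]=9 > arr[6]=5
(4, 7): arr[4]=9 > arr[7]=1
(5, 7): arr[5]=2 > arr[7]=1
(6, 7): arr[6]=5 > arr[7]=1

Total inversions: 23

The array has 23 inversion(s): (0,1), (0,2), (0,3), (0,4), (0,5), (0,6), (0,7), (1,2), (1,3), (1,4), (1,5), (1,6), (1,7), (2,3), (2,5), (2,6), (2,7), (3,7), (4,5), (4,6), (4,7), (5,7), (6,7). Each pair (i,j) satisfies i < j and arr[i] > arr[j].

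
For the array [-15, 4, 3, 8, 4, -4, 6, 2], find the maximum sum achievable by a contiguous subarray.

Using Kadane's algorithm on [-15, 4, 3, 8, 4, -4, 6, 2]:

Scanning through the array:
Position 1 (value 4): max_ending_here = 4, max_so_far = 4
Position 2 (value 3): max_ending_here = 7, max_so_far = 7
Position 3 (value 8): max_ending_here = 15, max_so_far = 15
Position 4 (value 4): max_ending_here = 19, max_so_far = 19
Position 5 (value -4): max_ending_here = 15, max_so_far = 19
Position 6 (value 6): max_ending_here = 21, max_so_far = 21
Position 7 (value 2): max_ending_here = 23, max_so_far = 23

Maximum subarray: [4, 3, 8, 4, -4, 6, 2]
Maximum sum: 23

The maximum subarray is [4, 3, 8, 4, -4, 6, 2] with sum 23. This subarray runs from index 1 to index 7.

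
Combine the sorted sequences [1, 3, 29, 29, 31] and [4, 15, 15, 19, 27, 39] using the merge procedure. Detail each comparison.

Merging process:

Compare 1 vs 4: take 1 from left. Merged: [1]
Compare 3 vs 4: take 3 from left. Merged: [1, 3]
Compare 29 vs 4: take 4 from right. Merged: [1, 3, 4]
Compare 29 vs 15: take 15 from right. Merged: [1, 3, 4, 15]
Compare 29 vs 15: take 15 from right. Merged: [1, 3, 4, 15, 15]
Compare 29 vs 19: take 19 from right. Merged: [1, 3, 4, 15, 15, 19]
Compare 29 vs 27: take 27 from right. Merged: [1, 3, 4, 15, 15, 19, 27]
Compare 29 vs 39: take 29 from left. Merged: [1, 3, 4, 15, 15, 19, 27, 29]
Compare 29 vs 39: take 29 from left. Merged: [1, 3, 4, 15, 15, 19, 27, 29, 29]
Compare 31 vs 39: take 31 from left. Merged: [1, 3, 4, 15, 15, 19, 27, 29, 29, 31]
Append remaining from right: [39]. Merged: [1, 3, 4, 15, 15, 19, 27, 29, 29, 31, 39]

Final merged array: [1, 3, 4, 15, 15, 19, 27, 29, 29, 31, 39]
Total comparisons: 10

The merged array is [1, 3, 4, 15, 15, 19, 27, 29, 29, 31, 39], requiring 10 comparisons. The merge step runs in O(n) time where n is the total number of elements.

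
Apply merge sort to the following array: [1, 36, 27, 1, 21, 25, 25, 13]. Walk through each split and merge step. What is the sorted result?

Merge sort trace:

Split: [1, 36, 27, 1, 21, 25, 25, 13] -> [1, 36, 27, 1] and [21, 25, 25, 13]
  Split: [1, 36, 27, 1] -> [1, 36] and [27, 1]
    Split: [1, 36] -> [1] and [36]
    Merge: [1] + [36] -> [1, 36]
    Split: [27, 1] -> [27] and [1]
    Merge: [27] + [1] -> [1, 27]
  Merge: [1, 36] + [1, 27] -> [1, 1, 27, 36]
  Split: [21, 25, 25, 13] -> [21, 25] and [25, 13]
    Split: [21, 25] -> [21] and [25]
    Merge: [21] + [25] -> [21, 25]
    Split: [25, 13] -> [25] and [13]
    Merge: [25] + [13] -> [13, 25]
  Merge: [21, 25] + [13, 25] -> [13, 21, 25, 25]
Merge: [1, 1, 27, 36] + [13, 21, 25, 25] -> [1, 1, 13, 21, 25, 25, 27, 36]

Final sorted array: [1, 1, 13, 21, 25, 25, 27, 36]

The merge sort proceeds by recursively splitting the array and merging sorted halves.
After all merges, the sorted array is [1, 1, 13, 21, 25, 25, 27, 36].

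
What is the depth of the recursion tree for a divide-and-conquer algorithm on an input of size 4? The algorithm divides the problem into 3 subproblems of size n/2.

For divide and conquer with division factor 2:

Problem sizes at each level:
Level 0: 4
Level 1: 2
Level 2: 1

The root is level 0 and the size-1 base case is level 2 (the tree spans levels 0 through 2, i.e. 3 levels counting the root), so the depth is the number of divisions: log_2(4) = 2

The recursion tree depth is log_2(4) = 2. At each level, the problem size is divided by 2, so it takes 2 divisions to reduce to a base case of size 1. The algorithm makes 3 recursive calls at each level.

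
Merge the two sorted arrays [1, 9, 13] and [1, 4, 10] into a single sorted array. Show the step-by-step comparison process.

Merging process:

Compare 1 vs 1: take 1 from left. Merged: [1]
Compare 9 vs 1: take 1 from right. Merged: [1, 1]
Compare 9 vs 4: take 4 from right. Merged: [1, 1, 4]
Compare 9 vs 10: take 9 from left. Merged: [1, 1, 4, 9]
Compare 13 vs 10: take 10 from right. Merged: [1, 1, 4, 9, 10]
Append remaining from left: [13]. Merged: [1, 1, 4, 9, 10, 13]

Final merged array: [1, 1, 4, 9, 10, 13]
Total comparisons: 5

The merged array is [1, 1, 4, 9, 10, 13], requiring 5 comparisons. The merge step runs in O(n) time where n is the total number of elements.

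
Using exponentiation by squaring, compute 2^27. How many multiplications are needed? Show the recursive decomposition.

Computing 2^27 by squaring (build up from 2^1; each line after the first costs one multiplication):

2^1 = 2
2^2 = (2^1)^2 = 2^2 = 4
2^3 = 2 * 2^2 = 2 * 4 = 8
2^6 = (2^3)^2 = 8^2 = 64
2^12 = (2^6)^2 = 64^2 = 4096
2^13 = 2 * 2^12 = 2 * 4096 = 8192
2^26 = (2^13)^2 = 8192^2 = 67108864
2^27 = 2 * 2^26 = 2 * 67108864 = 134217728

Result: 134217728
Multiplications needed: 7 (7 lines after 2^1)

2^27 = 134217728. Using exponentiation by squaring, this requires 7 multiplications. The key idea: if the exponent is even, square the half-power; if odd, multiply by the base once.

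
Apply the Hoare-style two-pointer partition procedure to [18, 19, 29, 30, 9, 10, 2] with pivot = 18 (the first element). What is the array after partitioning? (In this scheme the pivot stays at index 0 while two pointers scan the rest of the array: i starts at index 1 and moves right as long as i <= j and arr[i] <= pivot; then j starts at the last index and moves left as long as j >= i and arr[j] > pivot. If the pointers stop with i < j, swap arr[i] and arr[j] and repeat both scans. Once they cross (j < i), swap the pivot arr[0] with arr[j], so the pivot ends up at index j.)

Hoare-style two-pointer partition with pivot = 18:

Initial array: [18, 19, 29, 30, 9, 10, 2]

Pointers start at i = 1, j = 6.
i stops at index 1 (arr[1]=19 > 18), j stops at index 6 (arr[6]=2 <= 18): swap arr[1] and arr[6], array becomes [18, 2, 29, 30, 9, 10, 19]
i stops at index 2 (arr[2]=29 > 18), j stops at index 5 (arr[5]=10 <= 18): swap arr[2] and arr[5], array becomes [18, 2, 10, 30, 9, 29, 19]
i stops at index 3 (arr[3]=30 > 18), j stops at index 4 (arr[4]=9 <= 18): swap arr[3] and arr[4], array becomes [18, 2, 10, 9, 30, 29, 19]
i ends at 4, j ends at 3: the pointers have crossed (j < i), so scanning stops.

Swap pivot arr[0] with arr[3] to place pivot at position 3: [9, 2, 10, 18, 30, 29, 19]
Pivot position: 3

After partitioning with pivot 18, the array becomes [9, 2, 10, 18, 30, 29, 19]. The pivot is placed at index 3. All elements to the left of the pivot are <= 18, and all elements to the right are > 18.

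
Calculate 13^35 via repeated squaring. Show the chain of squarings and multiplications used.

Computing 13^35 by squaring (build up from 13^1; each line after the first costs one multiplication):

13^1 = 13
13^2 = (13^1)^2 = 13^2 = 169
13^4 = (13^2)^2 = 169^2 = 28561
13^8 = (13^4)^2 = 28561^2 = 815730721
13^16 = (13^8)^2 = 815730721^2 = 665416609183179841
13^17 = 13 * 13^16 = 13 * 665416609183179841 = 8650415919381337933
13^34 = (13^17)^2 = 8650415919381337933^2 = 74829695578286078013428929473144712489
13^35 = 13 * 13^34 = 13 * 74829695578286078013428929473144712489 = 972786042517719014174576083150881262357

Result: 972786042517719014174576083150881262357
Multiplications needed: 7 (7 lines after 13^1)

13^35 = 972786042517719014174576083150881262357. Using exponentiation by squaring, this requires 7 multiplications. The key idea: if the exponent is even, square the half-power; if odd, multiply by the base once.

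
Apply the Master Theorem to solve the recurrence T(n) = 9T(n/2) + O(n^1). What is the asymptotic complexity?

Master Theorem for T(n) = 9T(n/2) + O(n^1):

a = 9, b = 2, c = 1
log_b(a) = log_2(9) = 3.1699

Case 1: c = 1 < log_2(9) = 3.1699
T(n) = O(n^(log_2 9))

For T(n) = 9T(n/2) + O(n^1): log_2(9) = 3.1699. This is Case 1 of the Master Theorem (c < log_b(a), work dominated by leaves), giving O(n^(log_2 9)).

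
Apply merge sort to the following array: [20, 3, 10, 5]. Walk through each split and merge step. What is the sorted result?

Merge sort trace:

Split: [20, 3, 10, 5] -> [20, 3] and [10, 5]
  Split: [20, 3] -> [20] and [3]
  Merge: [20] + [3] -> [3, 20]
  Split: [10, 5] -> [10] and [5]
  Merge: [10] + [5] -> [5, 10]
Merge: [3, 20] + [5, 10] -> [3, 5, 10, 20]

Final sorted array: [3, 5, 10, 20]

The merge sort proceeds by recursively splitting the array and merging sorted halves.
After all merges, the sorted array is [3, 5, 10, 20].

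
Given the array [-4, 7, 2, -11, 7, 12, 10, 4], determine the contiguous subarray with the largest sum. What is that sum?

Using Kadane's algorithm on [-4, 7, 2, -11, 7, 12, 10, 4]:

Scanning through the array:
Position 1 (value 7): max_ending_here = 7, max_so_far = 7
Position 2 (value 2): max_ending_here = 9, max_so_far = 9
Position 3 (value -11): max_ending_here = -2, max_so_far = 9
Position 4 (value 7): max_ending_here = 7, max_so_far = 9
Position 5 (value 12): max_ending_here = 19, max_so_far = 19
Position 6 (value 10): max_ending_here = 29, max_so_far = 29
Position 7 (value 4): max_ending_here = 33, max_so_far = 33

Maximum subarray: [7, 12, 10, 4]
Maximum sum: 33

The maximum subarray is [7, 12, 10, 4] with sum 33. This subarray runs from index 4 to index 7.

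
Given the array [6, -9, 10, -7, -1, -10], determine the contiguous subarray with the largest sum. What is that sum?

Using Kadane's algorithm on [6, -9, 10, -7, -1, -10]:

Scanning through the array:
Position 1 (value -9): max_ending_here = -3, max_so_far = 6
Position 2 (value 10): max_ending_here = 10, max_so_far = 10
Position 3 (value -7): max_ending_here = 3, max_so_far = 10
Position 4 (value -1): max_ending_here = 2, max_so_far = 10
Position 5 (value -10): max_ending_here = -8, max_so_far = 10

Maximum subarray: [10]
Maximum sum: 10

The maximum subarray is [10] with sum 10. This subarray runs from index 2 to index 2.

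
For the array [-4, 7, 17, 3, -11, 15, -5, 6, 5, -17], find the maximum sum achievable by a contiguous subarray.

Using Kadane's algorithm on [-4, 7, 17, 3, -11, 15, -5, 6, 5, -17]:

Scanning through the array:
Position 1 (value 7): max_ending_here = 7, max_so_far = 7
Position 2 (value 17): max_ending_here = 24, max_so_far = 24
Position 3 (value 3): max_ending_here = 27, max_so_far = 27
Position 4 (value -11): max_ending_here = 16, max_so_far = 27
Position 5 (value 15): max_ending_here = 31, max_so_far = 31
Position 6 (value -5): max_ending_here = 26, max_so_far = 31
Position 7 (value 6): max_ending_here = 32, max_so_far = 32
Position 8 (value 5): max_ending_here = 37, max_so_far = 37
Position 9 (value -17): max_ending_here = 20, max_so_far = 37

Maximum subarray: [7, 17, 3, -11, 15, -5, 6, 5]
Maximum sum: 37

The maximum subarray is [7, 17, 3, -11, 15, -5, 6, 5] with sum 37. This subarray runs from index 1 to index 8.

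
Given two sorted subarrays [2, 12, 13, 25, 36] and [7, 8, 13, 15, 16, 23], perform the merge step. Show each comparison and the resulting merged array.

Merging process:

Compare 2 vs 7: take 2 from left. Merged: [2]
Compare 12 vs 7: take 7 from right. Merged: [2, 7]
Compare 12 vs 8: take 8 from right. Merged: [2, 7, 8]
Compare 12 vs 13: take 12 from left. Merged: [2, 7, 8, 12]
Compare 13 vs 13: take 13 from left. Merged: [2, 7, 8, 12, 13]
Compare 25 vs 13: take 13 from right. Merged: [2, 7, 8, 12, 13, 13]
Compare 25 vs 15: take 15 from right. Merged: [2, 7, 8, 12, 13, 13, 15]
Compare 25 vs 16: take 16 from right. Merged: [2, 7, 8, 12, 13, 13, 15, 16]
Compare 25 vs 23: take 23 from right. Merged: [2, 7, 8, 12, 13, 13, 15, 16, 23]
Append remaining from left: [25, 36]. Merged: [2, 7, 8, 12, 13, 13, 15, 16, 23, 25, 36]

Final merged array: [2, 7, 8, 12, 13, 13, 15, 16, 23, 25, 36]
Total comparisons: 9

The merged array is [2, 7, 8, 12, 13, 13, 15, 16, 23, 25, 36], requiring 9 comparisons. The merge step runs in O(n) time where n is the total number of elements.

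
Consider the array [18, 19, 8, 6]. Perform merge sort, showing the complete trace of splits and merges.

Merge sort trace:

Split: [18, 19, 8, 6] -> [18, 19] and [8, 6]
  Split: [18, 19] -> [18] and [19]
  Merge: [18] + [19] -> [18, 19]
  Split: [8, 6] -> [8] and [6]
  Merge: [8] + [6] -> [6, 8]
Merge: [18, 19] + [6, 8] -> [6, 8, 18, 19]

Final sorted array: [6, 8, 18, 19]

The merge sort proceeds by recursively splitting the array and merging sorted halves.
After all merges, the sorted array is [6, 8, 18, 19].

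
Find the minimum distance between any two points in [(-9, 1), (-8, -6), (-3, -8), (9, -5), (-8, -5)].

Computing all pairwise distances among 5 points:

d((-9, 1), (-8, -6)) = 7.0711
d((-9, 1), (-3, -8)) = 10.8167
d((-9, 1), (9, -5)) = 18.9737
d((-9, 1), (-8, -5)) = 6.0828
d((-8, -6), (-3, -8)) = 5.3852
d((-8, -6), (9, -5)) = 17.0294
d((-8, -6), (-8, -5)) = 1.0 <-- minimum
d((-3, -8), (9, -5)) = 12.3693
d((-3, -8), (-8, -5)) = 5.831
d((9, -5), (-8, -5)) = 17.0

Closest pair: (-8, -6) and (-8, -5) with distance 1.0

The closest pair is (-8, -6) and (-8, -5) with Euclidean distance 1.0. For 5 points, brute-force pairwise comparison is shown above. For large n, the divide-and-conquer algorithm (sort by x, recurse on halves, check the dividing strip) achieves O(n log n).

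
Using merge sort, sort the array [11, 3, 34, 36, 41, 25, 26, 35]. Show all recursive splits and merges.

Merge sort trace:

Split: [11, 3, 34, 36, 41, 25, 26, 35] -> [11, 3, 34, 36] and [41, 25, 26, 35]
  Split: [11, 3, 34, 36] -> [11, 3] and [34, 36]
    Split: [11, 3] -> [11] and [3]
    Merge: [11] + [3] -> [3, 11]
    Split: [34, 36] -> [34] and [36]
    Merge: [34] + [36] -> [34, 36]
  Merge: [3, 11] + [34, 36] -> [3, 11, 34, 36]
  Split: [41, 25, 26, 35] -> [41, 25] and [26, 35]
    Split: [41, 25] -> [41] and [25]
    Merge: [41] + [25] -> [25, 41]
    Split: [26, 35] -> [26] and [35]
    Merge: [26] + [35] -> [26, 35]
  Merge: [25, 41] + [26, 35] -> [25, 26, 35, 41]
Merge: [3, 11, 34, 36] + [25, 26, 35, 41] -> [3, 11, 25, 26, 34, 35, 36, 41]

Final sorted array: [3, 11, 25, 26, 34, 35, 36, 41]

The merge sort proceeds by recursively splitting the array and merging sorted halves.
After all merges, the sorted array is [3, 11, 25, 26, 34, 35, 36, 41].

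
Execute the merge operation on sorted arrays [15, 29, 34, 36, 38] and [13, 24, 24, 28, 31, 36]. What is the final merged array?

Merging process:

Compare 15 vs 13: take 13 from right. Merged: [13]
Compare 15 vs 24: take 15 from left. Merged: [13, 15]
Compare 29 vs 24: take 24 from right. Merged: [13, 15, 24]
Compare 29 vs 24: take 24 from right. Merged: [13, 15, 24, 24]
Compare 29 vs 28: take 28 from right. Merged: [13, 15, 24, 24, 28]
Compare 29 vs 31: take 29 from left. Merged: [13, 15, 24, 24, 28, 29]
Compare 34 vs 31: take 31 from right. Merged: [13, 15, 24, 24, 28, 29, 31]
Compare 34 vs 36: take 34 from left. Merged: [13, 15, 24, 24, 28, 29, 31, 34]
Compare 36 vs 36: take 36 from left. Merged: [13, 15, 24, 24, 28, 29, 31, 34, 36]
Compare 38 vs 36: take 36 from right. Merged: [13, 15, 24, 24, 28, 29, 31, 34, 36, 36]
Append remaining from left: [38]. Merged: [13, 15, 24, 24, 28, 29, 31, 34, 36, 36, 38]

Final merged array: [13, 15, 24, 24, 28, 29, 31, 34, 36, 36, 38]
Total comparisons: 10

The merged array is [13, 15, 24, 24, 28, 29, 31, 34, 36, 36, 38], requiring 10 comparisons. The merge step runs in O(n) time where n is the total number of elements.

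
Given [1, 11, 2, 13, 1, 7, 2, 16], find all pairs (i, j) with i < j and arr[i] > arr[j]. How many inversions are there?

Finding inversions in [1, 11, 2, 13, 1, 7, 2, 16]:

(1, 2): arr[1]=11 > arr[2]=2
(1, 4): arr[1]=11 > arr[4]=1
(1, 5): arr[1]=11 > arr[5]=7
(1, 6): arr[1]=11 > arr[6]=2
(2, 4): arr[2]=2 > arr[4]=1
(3, 4): arr[3]=13 > arr[4]=1
(3, 5): arr[3]=13 > arr[5]=7
(3, 6): arr[3]=13 > arr[6]=2
(5, 6): arr[5]=7 > arr[6]=2

Total inversions: 9

The array has 9 inversion(s): (1,2), (1,4), (1,5), (1,6), (2,4), (3,4), (3,5), (3,6), (5,6). Each pair (i,j) satisfies i < j and arr[i] > arr[j].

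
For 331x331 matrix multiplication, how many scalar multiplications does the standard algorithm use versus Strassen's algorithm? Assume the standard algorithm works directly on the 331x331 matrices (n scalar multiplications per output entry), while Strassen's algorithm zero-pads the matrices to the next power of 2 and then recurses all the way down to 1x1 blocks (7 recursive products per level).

Matrix multiplication for 331x331 matrices:

Strassen's algorithm requires power-of-2 dimensions. Pad 331x331 to 512x512 (next power of 2).

Standard algorithm: 331^3 = 36264691 multiplications
Strassen's algorithm: 7^(log2(512)) = 7^9 = 40353607 multiplications
Difference: 36264691 - 40353607 = -4088916 (Strassen uses MORE here due to padding overhead — for small or just-over-power-of-2 n, padding can outweigh the per-level savings)

Standard: 36264691 multiplications (331^3). Strassen: 40353607 multiplications (7^9, after padding to 512x512). Strassen reduces 8 recursive multiplications to 7 at each level.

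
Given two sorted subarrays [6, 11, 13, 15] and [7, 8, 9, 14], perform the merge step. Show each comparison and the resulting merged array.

Merging process:

Compare 6 vs 7: take 6 from left. Merged: [6]
Compare 11 vs 7: take 7 from right. Merged: [6, 7]
Compare 11 vs 8: take 8 from right. Merged: [6, 7, 8]
Compare 11 vs 9: take 9 from right. Merged: [6, 7, 8, 9]
Compare 11 vs 14: take 11 from left. Merged: [6, 7, 8, 9, 11]
Compare 13 vs 14: take 13 from left. Merged: [6, 7, 8, 9, 11, 13]
Compare 15 vs 14: take 14 from right. Merged: [6, 7, 8, 9, 11, 13, 14]
Append remaining from left: [15]. Merged: [6, 7, 8, 9, 11, 13, 14, 15]

Final merged array: [6, 7, 8, 9, 11, 13, 14, 15]
Total comparisons: 7

The merged array is [6, 7, 8, 9, 11, 13, 14, 15], requiring 7 comparisons. The merge step runs in O(n) time where n is the total number of elements.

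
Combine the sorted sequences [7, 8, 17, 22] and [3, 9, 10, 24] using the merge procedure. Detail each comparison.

Merging process:

Compare 7 vs 3: take 3 from right. Merged: [3]
Compare 7 vs 9: take 7 from left. Merged: [3, 7]
Compare 8 vs 9: take 8 from left. Merged: [3, 7, 8]
Compare 17 vs 9: take 9 from right. Merged: [3, 7, 8, 9]
Compare 17 vs 10: take 10 from right. Merged: [3, 7, 8, 9, 10]
Compare 17 vs 24: take 17 from left. Merged: [3, 7, 8, 9, 10, 17]
Compare 22 vs 24: take 22 from left. Merged: [3, 7, 8, 9, 10, 17, 22]
Append remaining from right: [24]. Merged: [3, 7, 8, 9, 10, 17, 22, 24]

Final merged array: [3, 7, 8, 9, 10, 17, 22, 24]
Total comparisons: 7

The merged array is [3, 7, 8, 9, 10, 17, 22, 24], requiring 7 comparisons. The merge step runs in O(n) time where n is the total number of elements.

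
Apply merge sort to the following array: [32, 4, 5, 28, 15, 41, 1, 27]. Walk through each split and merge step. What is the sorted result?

Merge sort trace:

Split: [32, 4, 5, 28, 15, 41, 1, 27] -> [32, 4, 5, 28] and [15, 41, 1, 27]
  Split: [32, 4, 5, 28] -> [32, 4] and [5, 28]
    Split: [32, 4] -> [32] and [4]
    Merge: [32] + [4] -> [4, 32]
    Split: [5, 28] -> [5] and [28]
    Merge: [5] + [28] -> [5, 28]
  Merge: [4, 32] + [5, 28] -> [4, 5, 28, 32]
  Split: [15, 41, 1, 27] -> [15, 41] and [1, 27]
    Split: [15, 41] -> [15] and [41]
    Merge: [15] + [41] -> [15, 41]
    Split: [1, 27] -> [1] and [27]
    Merge: [1] + [27] -> [1, 27]
  Merge: [15, 41] + [1, 27] -> [1, 15, 27, 41]
Merge: [4, 5, 28, 32] + [1, 15, 27, 41] -> [1, 4, 5, 15, 27, 28, 32, 41]

Final sorted array: [1, 4, 5, 15, 27, 28, 32, 41]

The merge sort proceeds by recursively splitting the array and merging sorted halves.
After all merges, the sorted array is [1, 4, 5, 15, 27, 28, 32, 41].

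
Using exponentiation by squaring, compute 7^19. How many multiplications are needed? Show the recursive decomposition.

Computing 7^19 by squaring (build up from 7^1; each line after the first costs one multiplication):

7^1 = 7
7^2 = (7^1)^2 = 7^2 = 49
7^4 = (7^2)^2 = 49^2 = 2401
7^8 = (7^4)^2 = 2401^2 = 5764801
7^9 = 7 * 7^8 = 7 * 5764801 = 40353607
7^18 = (7^9)^2 = 40353607^2 = 1628413597910449
7^19 = 7 * 7^18 = 7 * 1628413597910449 = 11398895185373143

Result: 11398895185373143
Multiplications needed: 6 (6 lines after 7^1)

7^19 = 11398895185373143. Using exponentiation by squaring, this requires 6 multiplications. The key idea: if the exponent is even, square the half-power; if odd, multiply by the base once.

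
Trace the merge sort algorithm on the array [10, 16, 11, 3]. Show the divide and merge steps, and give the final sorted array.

Merge sort trace:

Split: [10, 16, 11, 3] -> [10, 16] and [11, 3]
  Split: [10, 16] -> [10] and [16]
  Merge: [10] + [16] -> [10, 16]
  Split: [11, 3] -> [11] and [3]
  Merge: [11] + [3] -> [3, 11]
Merge: [10, 16] + [3, 11] -> [3, 10, 11, 16]

Final sorted array: [3, 10, 11, 16]

The merge sort proceeds by recursively splitting the array and merging sorted halves.
After all merges, the sorted array is [3, 10, 11, 16].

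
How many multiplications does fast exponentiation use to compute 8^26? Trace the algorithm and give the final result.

Computing 8^26 by squaring (build up from 8^1; each line after the first costs one multiplication):

8^1 = 8
8^2 = (8^1)^2 = 8^2 = 64
8^3 = 8 * 8^2 = 8 * 64 = 512
8^6 = (8^3)^2 = 512^2 = 262144
8^12 = (8^6)^2 = 262144^2 = 68719476736
8^13 = 8 * 8^12 = 8 * 68719476736 = 549755813888
8^26 = (8^13)^2 = 549755813888^2 = 302231454903657293676544

Result: 302231454903657293676544
Multiplications needed: 6 (6 lines after 8^1)

8^26 = 302231454903657293676544. Using exponentiation by squaring, this requires 6 multiplications. The key idea: if the exponent is even, square the half-power; if odd, multiply by the base once.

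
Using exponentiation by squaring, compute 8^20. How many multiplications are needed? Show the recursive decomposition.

Computing 8^20 by squaring (build up from 8^1; each line after the first costs one multiplication):

8^1 = 8
8^2 = (8^1)^2 = 8^2 = 64
8^4 = (8^2)^2 = 64^2 = 4096
8^5 = 8 * 8^4 = 8 * 4096 = 32768
8^10 = (8^5)^2 = 32768^2 = 1073741824
8^20 = (8^10)^2 = 1073741824^2 = 1152921504606846976

Result: 1152921504606846976
Multiplications needed: 5 (5 lines after 8^1)

8^20 = 1152921504606846976. Using exponentiation by squaring, this requires 5 multiplications. The key idea: if the exponent is even, square the half-power; if odd, multiply by the base once.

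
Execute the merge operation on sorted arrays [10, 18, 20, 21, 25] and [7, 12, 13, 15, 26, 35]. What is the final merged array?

Merging process:

Compare 10 vs 7: take 7 from right. Merged: [7]
Compare 10 vs 12: take 10 from left. Merged: [7, 10]
Compare 18 vs 12: take 12 from right. Merged: [7, 10, 12]
Compare 18 vs 13: take 13 from right. Merged: [7, 10, 12, 13]
Compare 18 vs 15: take 15 from right. Merged: [7, 10, 12, 13, 15]
Compare 18 vs 26: take 18 from left. Merged: [7, 10, 12, 13, 15, 18]
Compare 20 vs 26: take 20 from left. Merged: [7, 10, 12, 13, 15, 18, 20]
Compare 21 vs 26: take 21 from left. Merged: [7, 10, 12, 13, 15, 18, 20, 21]
Compare 25 vs 26: take 25 from left. Merged: [7, 10, 12, 13, 15, 18, 20, 21, 25]
Append remaining from right: [26, 35]. Merged: [7, 10, 12, 13, 15, 18, 20, 21, 25, 26, 35]

Final merged array: [7, 10, 12, 13, 15, 18, 20, 21, 25, 26, 35]
Total comparisons: 9

The merged array is [7, 10, 12, 13, 15, 18, 20, 21, 25, 26, 35], requiring 9 comparisons. The merge step runs in O(n) time where n is the total number of elements.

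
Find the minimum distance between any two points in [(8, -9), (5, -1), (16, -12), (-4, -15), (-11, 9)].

Computing all pairwise distances among 5 points:

d((8, -9), (5, -1)) = 8.544 <-- minimum
d((8, -9), (16, -12)) = 8.544 <-- minimum
d((8, -9), (-4, -15)) = 13.4164
d((8, -9), (-11, 9)) = 26.1725
d((5, -1), (16, -12)) = 15.5563
d((5, -1), (-4, -15)) = 16.6433
d((5, -1), (-11, 9)) = 18.868
d((16, -12), (-4, -15)) = 20.2237
d((16, -12), (-11, 9)) = 34.2053
d((-4, -15), (-11, 9)) = 25.0

Minimum distance: 8.544 (tie among 2 pairs: (8, -9) and (5, -1); (8, -9) and (16, -12))

The minimum Euclidean distance is 8.544. There is a tie: 2 pairs achieve this minimum — (8, -9) and (5, -1); (8, -9) and (16, -12). Any of these is a valid closest pair. For 5 points, brute-force pairwise comparison is shown above. For large n, the divide-and-conquer algorithm (sort by x, recurse on halves, check the dividing strip) achieves O(n log n).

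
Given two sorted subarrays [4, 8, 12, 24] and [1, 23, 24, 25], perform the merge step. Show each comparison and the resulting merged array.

Merging process:

Compare 4 vs 1: take 1 from right. Merged: [1]
Compare 4 vs 23: take 4 from left. Merged: [1, 4]
Compare 8 vs 23: take 8 from left. Merged: [1, 4, 8]
Compare 12 vs 23: take 12 from left. Merged: [1, 4, 8, 12]
Compare 24 vs 23: take 23 from right. Merged: [1, 4, 8, 12, 23]
Compare 24 vs 24: take 24 from left. Merged: [1, 4, 8, 12, 23, 24]
Append remaining from right: [24, 25]. Merged: [1, 4, 8, 12, 23, 24, 24, 25]

Final merged array: [1, 4, 8, 12, 23, 24, 24, 25]
Total comparisons: 6

The merged array is [1, 4, 8, 12, 23, 24, 24, 25], requiring 6 comparisons. The merge step runs in O(n) time where n is the total number of elements.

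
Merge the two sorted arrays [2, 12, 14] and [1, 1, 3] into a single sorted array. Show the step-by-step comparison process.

Merging process:

Compare 2 vs 1: take 1 from right. Merged: [1]
Compare 2 vs 1: take 1 from right. Merged: [1, 1]
Compare 2 vs 3: take 2 from left. Merged: [1, 1, 2]
Compare 12 vs 3: take 3 from right. Merged: [1, 1, 2, 3]
Append remaining from left: [12, 14]. Merged: [1, 1, 2, 3, 12, 14]

Final merged array: [1, 1, 2, 3, 12, 14]
Total comparisons: 4

The merged array is [1, 1, 2, 3, 12, 14], requiring 4 comparisons. The merge step runs in O(n) time where n is the total number of elements.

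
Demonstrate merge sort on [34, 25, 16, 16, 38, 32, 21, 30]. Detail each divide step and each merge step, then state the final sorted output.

Merge sort trace:

Split: [34, 25, 16, 16, 38, 32, 21, 30] -> [34, 25, 16, 16] and [38, 32, 21, 30]
  Split: [34, 25, 16, 16] -> [34, 25] and [16, 16]
    Split: [34, 25] -> [34] and [25]
    Merge: [34] + [25] -> [25, 34]
    Split: [16, 16] -> [16] and [16]
    Merge: [16] + [16] -> [16, 16]
  Merge: [25, 34] + [16, 16] -> [16, 16, 25, 34]
  Split: [38, 32, 21, 30] -> [38, 32] and [21, 30]
    Split: [38, 32] -> [38] and [32]
    Merge: [38] + [32] -> [32, 38]
    Split: [21, 30] -> [21] and [30]
    Merge: [21] + [30] -> [21, 30]
  Merge: [32, 38] + [21, 30] -> [21, 30, 32, 38]
Merge: [16, 16, 25, 34] + [21, 30, 32, 38] -> [16, 16, 21, 25, 30, 32, 34, 38]

Final sorted array: [16, 16, 21, 25, 30, 32, 34, 38]

The merge sort proceeds by recursively splitting the array and merging sorted halves.
After all merges, the sorted array is [16, 16, 21, 25, 30, 32, 34, 38].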